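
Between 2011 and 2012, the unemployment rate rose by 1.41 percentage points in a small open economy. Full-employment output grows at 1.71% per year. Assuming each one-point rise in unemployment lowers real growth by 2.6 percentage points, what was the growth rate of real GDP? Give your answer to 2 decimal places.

-1.96%

Growth-rate Okun's law: g_Y = g_Y* - β × Δu.
g_Y = 1.71 - 2.6 × (1.41) = 1.71 - 3.666 = -1.956%, i.e. -1.96% to 2 d.p.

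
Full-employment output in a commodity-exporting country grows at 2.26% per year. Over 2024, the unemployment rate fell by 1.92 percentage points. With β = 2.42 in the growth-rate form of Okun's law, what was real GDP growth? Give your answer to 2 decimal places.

6.91%

Growth-rate Okun's law: g_Y = g_Y* - β × Δu.
g_Y = 2.26 - 2.42 × (-1.92) = 2.26 + 4.6464 = 6.9064%, i.e. 6.91% to 2 d.p.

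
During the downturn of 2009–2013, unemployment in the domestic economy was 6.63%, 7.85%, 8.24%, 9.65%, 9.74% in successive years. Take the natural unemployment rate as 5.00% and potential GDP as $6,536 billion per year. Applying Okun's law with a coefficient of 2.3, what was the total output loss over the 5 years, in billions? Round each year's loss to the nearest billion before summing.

Year 2009: gap = -2.3 × (6.63 - 5) = -3.749%, loss ≈ 6536 × 3.749/100 ≈ 245.
Year 2010: gap = -2.3 × (7.85 - 5) = -6.555%, loss ≈ 6536 × 6.555/100 ≈ 428.
Year 2011: gap = -2.3 × (8.24 - 5) = -7.452%, loss ≈ 6536 × 7.452/100 ≈ 487.
Year 2012: gap = -2.3 × (9.65 - 5) = -10.695%, loss ≈ 6536 × 10.695/100 ≈ 699.
Year 2013: gap = -2.3 × (9.74 - 5) = -10.902%, loss ≈ 6536 × 10.902/100 ≈ 713.
Total lost output = 245 + 428 + 487 + 699 + 713 = 2572 billion.

$2,572 billion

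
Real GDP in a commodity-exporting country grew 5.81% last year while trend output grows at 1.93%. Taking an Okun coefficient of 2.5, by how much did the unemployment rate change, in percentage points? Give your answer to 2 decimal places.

Growth-rate Okun's law: g_Y = g_Y* - β × Δu, so Δu = (g_Y* - g_Y)/β.
Δu = (1.93 - 5.81)/2.5 = -3.88/2.5 = -1.55 percentage points.

-1.55 percentage points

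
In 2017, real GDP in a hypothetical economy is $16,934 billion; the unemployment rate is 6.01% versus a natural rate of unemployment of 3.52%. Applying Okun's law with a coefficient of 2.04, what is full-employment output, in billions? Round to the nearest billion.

Unemployment gap = 6.01 - 3.52 = 2.49 points, so output gap = -2.04 × 2.49 = -5.0796%.
Since Y = Y* × (1 + gap/100), Y* = 16934/0.949204 ≈ 17840 billion.

$17,840 billion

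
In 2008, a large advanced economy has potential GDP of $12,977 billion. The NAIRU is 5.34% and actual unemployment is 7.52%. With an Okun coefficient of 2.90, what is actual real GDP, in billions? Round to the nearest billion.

$12,157 billion

Unemployment gap = 7.52 - 5.34 = 2.18 points, so the output gap is -2.9 × 2.18 = -6.322%.
Actual GDP = 12977 × (1 - 6.322/100) = 12977 × 0.93678 ≈ 12157 billion.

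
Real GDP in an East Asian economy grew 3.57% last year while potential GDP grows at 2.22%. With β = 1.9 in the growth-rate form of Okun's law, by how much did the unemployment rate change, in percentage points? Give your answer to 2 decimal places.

-0.71 percentage points

Growth-rate Okun's law: g_Y = g_Y* - β × Δu, so Δu = (g_Y* - g_Y)/β.
Δu = (2.22 - 3.57)/1.9 = -1.35/1.9 = -0.71 percentage points.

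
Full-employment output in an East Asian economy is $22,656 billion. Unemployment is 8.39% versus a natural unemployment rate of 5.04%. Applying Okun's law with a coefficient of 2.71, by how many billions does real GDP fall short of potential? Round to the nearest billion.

$2,057 billion

Output gap = -2.71 × (8.39 - 5.04) = -2.71 × 3.35 = -9.0785%.
Actual GDP ≈ 22656 × 0.909215 ≈ 20599 billion, so the shortfall is 22656 - 20599 = 2057 billion.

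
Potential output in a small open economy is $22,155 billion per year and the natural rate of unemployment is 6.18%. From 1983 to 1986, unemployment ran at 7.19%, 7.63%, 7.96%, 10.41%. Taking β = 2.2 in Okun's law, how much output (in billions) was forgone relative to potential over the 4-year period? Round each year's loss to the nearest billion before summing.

$4,129 billion

Year 1983: gap = -2.2 × (7.19 - 6.18) = -2.222%, loss ≈ 22155 × 2.222/100 ≈ 492.
Year 1984: gap = -2.2 × (7.63 - 6.18) = -3.19%, loss ≈ 22155 × 3.19/100 ≈ 707.
Year 1985: gap = -2.2 × (7.96 - 6.18) = -3.916%, loss ≈ 22155 × 3.916/100 ≈ 868.
Year 1986: gap = -2.2 × (10.41 - 6.18) = -9.306%, loss ≈ 22155 × 9.306/100 ≈ 2062.
Total lost output = 492 + 707 + 868 + 2062 = 4129 billion.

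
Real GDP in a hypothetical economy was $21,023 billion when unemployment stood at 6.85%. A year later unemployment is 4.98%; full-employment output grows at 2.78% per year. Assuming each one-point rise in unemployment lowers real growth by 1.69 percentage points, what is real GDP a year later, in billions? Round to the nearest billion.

$22,272 billion

Δu = 4.98 - 6.85 = -1.87 points.
Okun's law (growth form): g_Y = g_Y* - β × Δu = 2.78 - 1.69 × (-1.87) = 2.78 + 3.1603 = 5.9403%.
Real GDP in the next year = 21023 × (1 + 5.9403/100) = 21023 × 1.059403 ≈ 22272 billion.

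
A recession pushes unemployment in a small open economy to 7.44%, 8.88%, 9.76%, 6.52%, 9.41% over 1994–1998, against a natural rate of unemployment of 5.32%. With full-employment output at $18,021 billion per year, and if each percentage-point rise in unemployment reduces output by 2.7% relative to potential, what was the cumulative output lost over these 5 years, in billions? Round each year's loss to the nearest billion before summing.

Year 1994: gap = -2.7 × (7.44 - 5.32) = -5.724%, loss ≈ 18021 × 5.724/100 ≈ 1032.
Year 1995: gap = -2.7 × (8.88 - 5.32) = -9.612%, loss ≈ 18021 × 9.612/100 ≈ 1732.
Year 1996: gap = -2.7 × (9.76 - 5.32) = -11.988%, loss ≈ 18021 × 11.988/100 ≈ 2160.
Year 1997: gap = -2.7 × (6.52 - 5.32) = -3.24%, loss ≈ 18021 × 3.24/100 ≈ 584.
Year 1998: gap = -2.7 × (9.41 - 5.32) = -11.043%, loss ≈ 18021 × 11.043/100 ≈ 1990.
Total lost output = 1032 + 1732 + 2160 + 584 + 1990 = 7498 billion.

$7,498 billion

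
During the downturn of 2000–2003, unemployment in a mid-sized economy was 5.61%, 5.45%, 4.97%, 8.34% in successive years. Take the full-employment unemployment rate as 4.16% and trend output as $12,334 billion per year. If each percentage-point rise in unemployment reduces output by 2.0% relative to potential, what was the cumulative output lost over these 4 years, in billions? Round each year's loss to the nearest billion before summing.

$1,907 billion

Year 2000: gap = -2.0 × (5.61 - 4.16) = -2.9%, loss ≈ 12334 × 2.9/100 ≈ 358.
Year 2001: gap = -2.0 × (5.45 - 4.16) = -2.58%, loss ≈ 12334 × 2.58/100 ≈ 318.
Year 2002: gap = -2.0 × (4.97 - 4.16) = -1.62%, loss ≈ 12334 × 1.62/100 ≈ 200.
Year 2003: gap = -2.0 × (8.34 - 4.16) = -8.36%, loss ≈ 12334 × 8.36/100 ≈ 1031.
Total lost output = 358 + 318 + 200 + 1031 = 1907 billion.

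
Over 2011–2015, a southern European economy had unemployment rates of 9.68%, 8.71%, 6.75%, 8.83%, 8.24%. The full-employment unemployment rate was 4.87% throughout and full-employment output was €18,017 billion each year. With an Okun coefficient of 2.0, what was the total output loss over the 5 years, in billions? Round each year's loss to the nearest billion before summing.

€6,435 billion

Year 2011: gap = -2.0 × (9.68 - 4.87) = -9.62%, loss ≈ 18017 × 9.62/100 ≈ 1733.
Year 2012: gap = -2.0 × (8.71 - 4.87) = -7.68%, loss ≈ 18017 × 7.68/100 ≈ 1384.
Year 2013: gap = -2.0 × (6.75 - 4.87) = -3.76%, loss ≈ 18017 × 3.76/100 ≈ 677.
Year 2014: gap = -2.0 × (8.83 - 4.87) = -7.92%, loss ≈ 18017 × 7.92/100 ≈ 1427.
Year 2015: gap = -2.0 × (8.24 - 4.87) = -6.74%, loss ≈ 18017 × 6.74/100 ≈ 1214.
Total lost output = 1733 + 1384 + 677 + 1427 + 1214 = 6435 billion.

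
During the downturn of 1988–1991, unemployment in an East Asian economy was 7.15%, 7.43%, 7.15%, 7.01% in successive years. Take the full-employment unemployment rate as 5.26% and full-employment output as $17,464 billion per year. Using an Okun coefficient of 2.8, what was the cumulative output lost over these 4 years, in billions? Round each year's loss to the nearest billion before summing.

Year 1988: gap = -2.8 × (7.15 - 5.26) = -5.292%, loss ≈ 17464 × 5.292/100 ≈ 924.
Year 1989: gap = -2.8 × (7.43 - 5.26) = -6.076%, loss ≈ 17464 × 6.076/100 ≈ 1061.
Year 1990: gap = -2.8 × (7.15 - 5.26) = -5.292%, loss ≈ 17464 × 5.292/100 ≈ 924.
Year 1991: gap = -2.8 × (7.01 - 5.26) = -4.9%, loss ≈ 17464 × 4.9/100 ≈ 856.
Total lost output = 924 + 1061 + 924 + 856 = 3765 billion.

$3,765 billion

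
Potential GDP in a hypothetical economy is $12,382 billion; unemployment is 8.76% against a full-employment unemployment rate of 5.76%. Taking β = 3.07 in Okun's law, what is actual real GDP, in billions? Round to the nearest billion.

Unemployment gap = 8.76 - 5.76 = 3 points, so the output gap is -3.07 × 3 = -9.21%.
Actual GDP = 12382 × (1 - 9.21/100) = 12382 × 0.9079 ≈ 11242 billion.

$11,242 billion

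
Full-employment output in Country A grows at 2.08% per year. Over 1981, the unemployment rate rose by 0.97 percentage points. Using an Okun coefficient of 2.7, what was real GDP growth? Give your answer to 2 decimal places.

Growth-rate Okun's law: g_Y = g_Y* - β × Δu.
g_Y = 2.08 - 2.7 × (0.97) = 2.08 - 2.619 = -0.539%, i.e. -0.54% to 2 d.p.

-0.54%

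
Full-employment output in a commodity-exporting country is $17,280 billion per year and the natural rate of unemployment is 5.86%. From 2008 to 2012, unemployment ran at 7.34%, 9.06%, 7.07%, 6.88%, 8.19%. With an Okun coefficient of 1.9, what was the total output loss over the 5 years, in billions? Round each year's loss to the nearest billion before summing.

$3,034 billion

Year 2008: gap = -1.9 × (7.34 - 5.86) = -2.812%, loss ≈ 17280 × 2.812/100 ≈ 486.
Year 2009: gap = -1.9 × (9.06 - 5.86) = -6.08%, loss ≈ 17280 × 6.08/100 ≈ 1051.
Year 2010: gap = -1.9 × (7.07 - 5.86) = -2.299%, loss ≈ 17280 × 2.299/100 ≈ 397.
Year 2011: gap = -1.9 × (6.88 - 5.86) = -1.938%, loss ≈ 17280 × 1.938/100 ≈ 335.
Year 2012: gap = -1.9 × (8.19 - 5.86) = -4.427%, loss ≈ 17280 × 4.427/100 ≈ 765.
Total lost output = 486 + 1051 + 397 + 335 + 765 = 3034 billion.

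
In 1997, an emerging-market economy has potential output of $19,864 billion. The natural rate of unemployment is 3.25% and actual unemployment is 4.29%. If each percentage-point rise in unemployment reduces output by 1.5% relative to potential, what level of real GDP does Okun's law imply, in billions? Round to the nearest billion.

$19,554 billion

Unemployment gap = 4.29 - 3.25 = 1.04 points, so the output gap is -1.5 × 1.04 = -1.56%.
Actual GDP = 19864 × (1 - 1.56/100) = 19864 × 0.9844 ≈ 19554 billion.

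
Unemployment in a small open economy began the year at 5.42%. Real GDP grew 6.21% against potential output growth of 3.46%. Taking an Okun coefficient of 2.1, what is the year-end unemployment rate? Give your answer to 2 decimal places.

Growth-rate Okun's law: g_Y = g_Y* - β × Δu, so Δu = (g_Y* - g_Y)/β.
Δu = (3.46 - 6.21)/2.1 = -2.75/2.1 = -1.31 percentage points.
Year-end unemployment = 5.42 - 1.31 = 4.11%.

4.11%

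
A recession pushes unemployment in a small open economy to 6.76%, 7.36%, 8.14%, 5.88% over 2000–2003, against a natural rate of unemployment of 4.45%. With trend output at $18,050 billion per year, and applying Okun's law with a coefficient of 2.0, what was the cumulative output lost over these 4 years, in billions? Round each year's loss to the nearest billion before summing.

$3,733 billion

Year 2000: gap = -2.0 × (6.76 - 4.45) = -4.62%, loss ≈ 18050 × 4.62/100 ≈ 834.
Year 2001: gap = -2.0 × (7.36 - 4.45) = -5.82%, loss ≈ 18050 × 5.82/100 ≈ 1051.
Year 2002: gap = -2.0 × (8.14 - 4.45) = -7.38%, loss ≈ 18050 × 7.38/100 ≈ 1332.
Year 2003: gap = -2.0 × (5.88 - 4.45) = -2.86%, loss ≈ 18050 × 2.86/100 ≈ 516.
Total lost output = 834 + 1051 + 1332 + 516 = 3733 billion.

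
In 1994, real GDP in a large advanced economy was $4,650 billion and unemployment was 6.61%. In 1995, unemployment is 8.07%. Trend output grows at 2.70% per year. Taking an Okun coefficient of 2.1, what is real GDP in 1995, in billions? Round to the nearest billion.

$4,633 billion

Δu = 8.07 - 6.61 = 1.46 points.
Okun's law (growth form): g_Y = g_Y* - β × Δu = 2.70 - 2.1 × (1.46) = 2.7 - 3.066 = -0.366%.
Real GDP in the next year = 4650 × (1 - 0.366/100) = 4650 × 0.99634 ≈ 4633 billion.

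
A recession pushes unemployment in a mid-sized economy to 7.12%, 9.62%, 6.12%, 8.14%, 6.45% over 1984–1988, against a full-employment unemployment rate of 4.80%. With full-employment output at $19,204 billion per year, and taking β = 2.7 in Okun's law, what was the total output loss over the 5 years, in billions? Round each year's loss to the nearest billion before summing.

Year 1984: gap = -2.7 × (7.12 - 4.8) = -6.264%, loss ≈ 19204 × 6.264/100 ≈ 1203.
Year 1985: gap = -2.7 × (9.62 - 4.8) = -13.014%, loss ≈ 19204 × 13.014/100 ≈ 2499.
Year 1986: gap = -2.7 × (6.12 - 4.8) = -3.564%, loss ≈ 19204 × 3.564/100 ≈ 684.
Year 1987: gap = -2.7 × (8.14 - 4.8) = -9.018%, loss ≈ 19204 × 9.018/100 ≈ 1732.
Year 1988: gap = -2.7 × (6.45 - 4.8) = -4.455%, loss ≈ 19204 × 4.455/100 ≈ 856.
Total lost output = 1203 + 2499 + 684 + 1732 + 856 = 6974 billion.

$6,974 billion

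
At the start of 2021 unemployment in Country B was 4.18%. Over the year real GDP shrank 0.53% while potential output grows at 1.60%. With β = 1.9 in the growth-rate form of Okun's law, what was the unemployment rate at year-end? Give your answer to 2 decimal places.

Growth-rate Okun's law: g_Y = g_Y* - β × Δu, so Δu = (g_Y* - g_Y)/β.
Δu = (1.6 + 0.53)/1.9 = 2.13/1.9 = 1.12 percentage points.
Year-end unemployment = 4.18 + 1.12 = 5.30%.

5.30%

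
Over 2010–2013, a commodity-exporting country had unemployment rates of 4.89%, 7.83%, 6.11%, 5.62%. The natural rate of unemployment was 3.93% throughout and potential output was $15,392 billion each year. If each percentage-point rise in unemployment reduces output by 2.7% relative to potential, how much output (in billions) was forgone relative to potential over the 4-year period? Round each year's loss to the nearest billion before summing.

$3,628 billion

Year 2010: gap = -2.7 × (4.89 - 3.93) = -2.592%, loss ≈ 15392 × 2.592/100 ≈ 399.
Year 2011: gap = -2.7 × (7.83 - 3.93) = -10.53%, loss ≈ 15392 × 10.53/100 ≈ 1621.
Year 2012: gap = -2.7 × (6.11 - 3.93) = -5.886%, loss ≈ 15392 × 5.886/100 ≈ 906.
Year 2013: gap = -2.7 × (5.62 - 3.93) = -4.563%, loss ≈ 15392 × 4.563/100 ≈ 702.
Total lost output = 399 + 1621 + 906 + 702 = 3628 billion.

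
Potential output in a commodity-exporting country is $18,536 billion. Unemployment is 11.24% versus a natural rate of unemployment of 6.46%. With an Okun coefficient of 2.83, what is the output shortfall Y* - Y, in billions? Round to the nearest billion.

$2,507 billion

Output gap = -2.83 × (11.24 - 6.46) = -2.83 × 4.78 = -13.5274%.
Actual GDP ≈ 18536 × 0.864726 ≈ 16029 billion, so the shortfall is 18536 - 16029 = 2507 billion.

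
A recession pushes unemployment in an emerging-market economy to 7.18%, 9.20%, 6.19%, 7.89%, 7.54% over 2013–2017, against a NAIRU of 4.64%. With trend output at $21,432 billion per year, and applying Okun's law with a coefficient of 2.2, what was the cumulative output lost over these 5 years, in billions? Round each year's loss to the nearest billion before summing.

Year 2013: gap = -2.2 × (7.18 - 4.64) = -5.588%, loss ≈ 21432 × 5.588/100 ≈ 1198.
Year 2014: gap = -2.2 × (9.2 - 4.64) = -10.032%, loss ≈ 21432 × 10.032/100 ≈ 2150.
Year 2015: gap = -2.2 × (6.19 - 4.64) = -3.41%, loss ≈ 21432 × 3.41/100 ≈ 731.
Year 2016: gap = -2.2 × (7.89 - 4.64) = -7.15%, loss ≈ 21432 × 7.15/100 ≈ 1532.
Year 2017: gap = -2.2 × (7.54 - 4.64) = -6.38%, loss ≈ 21432 × 6.38/100 ≈ 1367.
Total lost output = 1198 + 2150 + 731 + 1532 + 1367 = 6978 billion.

$6,978 billion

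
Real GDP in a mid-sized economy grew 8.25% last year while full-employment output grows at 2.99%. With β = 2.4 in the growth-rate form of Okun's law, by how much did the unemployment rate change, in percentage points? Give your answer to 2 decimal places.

-2.19 percentage points

Growth-rate Okun's law: g_Y = g_Y* - β × Δu, so Δu = (g_Y* - g_Y)/β.
Δu = (2.99 - 8.25)/2.4 = -5.26/2.4 = -2.19 percentage points.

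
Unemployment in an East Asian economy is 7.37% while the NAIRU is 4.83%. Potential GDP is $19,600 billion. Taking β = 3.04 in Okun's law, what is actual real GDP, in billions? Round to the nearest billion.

$18,087 billion

Unemployment gap = 7.37 - 4.83 = 2.54 points, so the output gap is -3.04 × 2.54 = -7.7216%.
Actual GDP = 19600 × (1 - 7.7216/100) = 19600 × 0.922784 ≈ 18087 billion.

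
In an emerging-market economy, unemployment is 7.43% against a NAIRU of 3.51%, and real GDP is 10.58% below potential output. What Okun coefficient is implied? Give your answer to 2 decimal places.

β ≈ 2.70

Okun's law: output gap = -β × (u - u*).
-10.58 = -β × (7.43 - 3.51) = -β × 3.92, so β = 10.58/3.92 = 2.70.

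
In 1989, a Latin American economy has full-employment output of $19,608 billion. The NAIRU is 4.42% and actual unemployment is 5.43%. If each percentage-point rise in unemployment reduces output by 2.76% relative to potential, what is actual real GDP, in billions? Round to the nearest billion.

$19,061 billion

Unemployment gap = 5.43 - 4.42 = 1.01 points, so the output gap is -2.76 × 1.01 = -2.7876%.
Actual GDP = 19608 × (1 - 2.7876/100) = 19608 × 0.972124 ≈ 19061 billion.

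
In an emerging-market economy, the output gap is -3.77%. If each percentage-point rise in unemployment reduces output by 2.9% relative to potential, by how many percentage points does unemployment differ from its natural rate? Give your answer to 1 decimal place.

1.3 percentage points

Okun's law: output gap = -β × (u - u*), so u - u* = -(output gap)/β.
u - u* = -(-3.77)/2.9 = 1.3 percentage points.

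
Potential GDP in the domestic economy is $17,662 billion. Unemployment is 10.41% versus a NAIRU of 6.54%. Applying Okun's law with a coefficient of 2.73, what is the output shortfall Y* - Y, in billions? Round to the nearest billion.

Output gap = -2.73 × (10.41 - 6.54) = -2.73 × 3.87 = -10.5651%.
Actual GDP ≈ 17662 × 0.894349 ≈ 15796 billion, so the shortfall is 17662 - 15796 = 1866 billion.

$1,866 billion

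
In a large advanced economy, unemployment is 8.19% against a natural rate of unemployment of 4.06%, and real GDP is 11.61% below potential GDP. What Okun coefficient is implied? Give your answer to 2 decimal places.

Okun's law: output gap = -β × (u - u*).
-11.61 = -β × (8.19 - 4.06) = -β × 4.13, so β = 11.61/4.13 = 2.81.

β ≈ 2.81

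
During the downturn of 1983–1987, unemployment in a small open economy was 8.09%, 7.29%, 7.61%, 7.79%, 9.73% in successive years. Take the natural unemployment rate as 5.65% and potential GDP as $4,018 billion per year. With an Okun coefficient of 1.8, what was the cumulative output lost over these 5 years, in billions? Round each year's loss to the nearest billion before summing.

Year 1983: gap = -1.8 × (8.09 - 5.65) = -4.392%, loss ≈ 4018 × 4.392/100 ≈ 176.
Year 1984: gap = -1.8 × (7.29 - 5.65) = -2.952%, loss ≈ 4018 × 2.952/100 ≈ 119.
Year 1985: gap = -1.8 × (7.61 - 5.65) = -3.528%, loss ≈ 4018 × 3.528/100 ≈ 142.
Year 1986: gap = -1.8 × (7.79 - 5.65) = -3.852%, loss ≈ 4018 × 3.852/100 ≈ 155.
Year 1987: gap = -1.8 × (9.73 - 5.65) = -7.344%, loss ≈ 4018 × 7.344/100 ≈ 295.
Total lost output = 176 + 119 + 142 + 155 + 295 = 887 billion.

$887 billion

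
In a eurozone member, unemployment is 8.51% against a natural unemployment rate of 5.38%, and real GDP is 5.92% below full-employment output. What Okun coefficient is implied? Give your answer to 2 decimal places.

β ≈ 1.89

Okun's law: output gap = -β × (u - u*).
-5.92 = -β × (8.51 - 5.38) = -β × 3.13, so β = 5.92/3.13 = 1.89.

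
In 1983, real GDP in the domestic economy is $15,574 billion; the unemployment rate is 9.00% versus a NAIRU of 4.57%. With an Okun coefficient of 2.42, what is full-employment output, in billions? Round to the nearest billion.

$17,444 billion

Unemployment gap = 9 - 4.57 = 4.43 points, so output gap = -2.42 × 4.43 = -10.7206%.
Since Y = Y* × (1 + gap/100), Y* = 15574/0.892794 ≈ 17444 billion.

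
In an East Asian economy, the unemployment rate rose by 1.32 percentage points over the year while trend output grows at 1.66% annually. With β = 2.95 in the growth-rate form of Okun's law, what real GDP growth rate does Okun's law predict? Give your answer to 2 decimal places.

-2.23%

Growth-rate Okun's law: g_Y = g_Y* - β × Δu.
g_Y = 1.66 - 2.95 × (1.32) = 1.66 - 3.894 = -2.234%, i.e. -2.23% to 2 d.p.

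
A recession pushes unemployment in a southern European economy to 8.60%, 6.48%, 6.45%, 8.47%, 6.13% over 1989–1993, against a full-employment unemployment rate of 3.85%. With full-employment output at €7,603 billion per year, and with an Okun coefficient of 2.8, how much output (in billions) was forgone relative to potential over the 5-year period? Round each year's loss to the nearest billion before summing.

€3,593 billion

Year 1989: gap = -2.8 × (8.6 - 3.85) = -13.3%, loss ≈ 7603 × 13.3/100 ≈ 1011.
Year 1990: gap = -2.8 × (6.48 - 3.85) = -7.364%, loss ≈ 7603 × 7.364/100 ≈ 560.
Year 1991: gap = -2.8 × (6.45 - 3.85) = -7.28%, loss ≈ 7603 × 7.28/100 ≈ 553.
Year 1992: gap = -2.8 × (8.47 - 3.85) = -12.936%, loss ≈ 7603 × 12.936/100 ≈ 984.
Year 1993: gap = -2.8 × (6.13 - 3.85) = -6.384%, loss ≈ 7603 × 6.384/100 ≈ 485.
Total lost output = 1011 + 560 + 553 + 984 + 485 = 3593 billion.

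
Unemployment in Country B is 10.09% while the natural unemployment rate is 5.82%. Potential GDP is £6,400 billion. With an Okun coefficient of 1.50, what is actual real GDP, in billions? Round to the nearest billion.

£5,990 billion

Unemployment gap = 10.09 - 5.82 = 4.27 points, so the output gap is -1.5 × 4.27 = -6.405%.
Actual GDP = 6400 × (1 - 6.405/100) = 6400 × 0.93595 ≈ 5990 billion.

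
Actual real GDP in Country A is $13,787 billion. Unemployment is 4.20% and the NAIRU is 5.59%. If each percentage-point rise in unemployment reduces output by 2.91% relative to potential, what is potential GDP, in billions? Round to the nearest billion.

$13,251 billion

Unemployment gap = 4.2 - 5.59 = -1.39 points, so output gap = -2.91 × (-1.39) = 4.0449%.
Since Y = Y* × (1 + gap/100), Y* = 13787/1.040449 ≈ 13251 billion.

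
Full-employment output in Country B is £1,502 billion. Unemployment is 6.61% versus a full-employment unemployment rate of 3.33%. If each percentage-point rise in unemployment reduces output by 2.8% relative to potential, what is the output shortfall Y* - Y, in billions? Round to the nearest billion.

£138 billion

Output gap = -2.8 × (6.61 - 3.33) = -2.8 × 3.28 = -9.184%.
Actual GDP ≈ 1502 × 0.90816 ≈ 1364 billion, so the shortfall is 1502 - 1364 = 138 billion.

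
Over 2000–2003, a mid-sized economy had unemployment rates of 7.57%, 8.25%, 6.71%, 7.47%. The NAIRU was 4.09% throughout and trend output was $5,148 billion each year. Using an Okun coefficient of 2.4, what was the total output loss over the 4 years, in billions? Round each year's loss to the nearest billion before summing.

$1,686 billion

Year 2000: gap = -2.4 × (7.57 - 4.09) = -8.352%, loss ≈ 5148 × 8.352/100 ≈ 430.
Year 2001: gap = -2.4 × (8.25 - 4.09) = -9.984%, loss ≈ 5148 × 9.984/100 ≈ 514.
Year 2002: gap = -2.4 × (6.71 - 4.09) = -6.288%, loss ≈ 5148 × 6.288/100 ≈ 324.
Year 2003: gap = -2.4 × (7.47 - 4.09) = -8.112%, loss ≈ 5148 × 8.112/100 ≈ 418.
Total lost output = 430 + 514 + 324 + 418 = 1686 billion.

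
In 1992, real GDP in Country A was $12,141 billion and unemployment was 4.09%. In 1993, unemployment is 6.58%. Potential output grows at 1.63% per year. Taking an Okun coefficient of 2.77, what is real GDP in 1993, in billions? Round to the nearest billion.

$11,501 billion

Δu = 6.58 - 4.09 = 2.49 points.
Okun's law (growth form): g_Y = g_Y* - β × Δu = 1.63 - 2.77 × (2.49) = 1.63 - 6.8973 = -5.2673%.
Real GDP in the next year = 12141 × (1 - 5.2673/100) = 12141 × 0.947327 ≈ 11501 billion.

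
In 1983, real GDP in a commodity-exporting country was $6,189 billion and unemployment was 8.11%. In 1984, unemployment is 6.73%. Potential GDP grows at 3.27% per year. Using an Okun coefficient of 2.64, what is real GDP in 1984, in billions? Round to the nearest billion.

Δu = 6.73 - 8.11 = -1.38 points.
Okun's law (growth form): g_Y = g_Y* - β × Δu = 3.27 - 2.64 × (-1.38) = 3.27 + 3.6432 = 6.9132%.
Real GDP in the next year = 6189 × (1 + 6.9132/100) = 6189 × 1.069132 ≈ 6617 billion.

$6,617 billion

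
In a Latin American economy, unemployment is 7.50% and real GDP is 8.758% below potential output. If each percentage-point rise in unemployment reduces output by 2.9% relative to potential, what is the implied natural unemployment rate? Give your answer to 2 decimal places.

4.48%

From Okun's law, u - u* = -(output gap)/β = -(-8.758)/2.9 = 3.02 points.
So u* = 7.5 - 3.02 = 4.48%.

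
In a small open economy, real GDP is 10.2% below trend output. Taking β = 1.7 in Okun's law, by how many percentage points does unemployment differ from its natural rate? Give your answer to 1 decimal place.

Okun's law: output gap = -β × (u - u*), so u - u* = -(output gap)/β.
u - u* = -(-10.2)/1.7 = 6 percentage points.

6.0 percentage points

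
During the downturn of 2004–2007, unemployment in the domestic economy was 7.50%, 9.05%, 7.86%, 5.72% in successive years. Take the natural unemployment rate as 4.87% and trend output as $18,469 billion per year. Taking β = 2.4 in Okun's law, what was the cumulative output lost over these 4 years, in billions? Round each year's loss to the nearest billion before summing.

Year 2004: gap = -2.4 × (7.5 - 4.87) = -6.312%, loss ≈ 18469 × 6.312/100 ≈ 1166.
Year 2005: gap = -2.4 × (9.05 - 4.87) = -10.032%, loss ≈ 18469 × 10.032/100 ≈ 1853.
Year 2006: gap = -2.4 × (7.86 - 4.87) = -7.176%, loss ≈ 18469 × 7.176/100 ≈ 1325.
Year 2007: gap = -2.4 × (5.72 - 4.87) = -2.04%, loss ≈ 18469 × 2.04/100 ≈ 377.
Total lost output = 1166 + 1853 + 1325 + 377 = 4721 billion.

$4,721 billion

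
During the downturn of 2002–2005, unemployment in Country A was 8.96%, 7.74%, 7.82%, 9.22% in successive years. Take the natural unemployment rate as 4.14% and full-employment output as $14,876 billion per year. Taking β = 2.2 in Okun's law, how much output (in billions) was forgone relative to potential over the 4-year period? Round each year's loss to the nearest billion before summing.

$5,622 billion

Year 2002: gap = -2.2 × (8.96 - 4.14) = -10.604%, loss ≈ 14876 × 10.604/100 ≈ 1577.
Year 2003: gap = -2.2 × (7.74 - 4.14) = -7.92%, loss ≈ 14876 × 7.92/100 ≈ 1178.
Year 2004: gap = -2.2 × (7.82 - 4.14) = -8.096%, loss ≈ 14876 × 8.096/100 ≈ 1204.
Year 2005: gap = -2.2 × (9.22 - 4.14) = -11.176%, loss ≈ 14876 × 11.176/100 ≈ 1663.
Total lost output = 1577 + 1178 + 1204 + 1663 = 5622 billion.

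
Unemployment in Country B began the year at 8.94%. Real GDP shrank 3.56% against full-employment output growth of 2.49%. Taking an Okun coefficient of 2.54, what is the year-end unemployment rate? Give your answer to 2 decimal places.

Growth-rate Okun's law: g_Y = g_Y* - β × Δu, so Δu = (g_Y* - g_Y)/β.
Δu = (2.49 + 3.56)/2.54 = 6.05/2.54 = 2.38 percentage points.
Year-end unemployment = 8.94 + 2.38 = 11.32%.

11.32%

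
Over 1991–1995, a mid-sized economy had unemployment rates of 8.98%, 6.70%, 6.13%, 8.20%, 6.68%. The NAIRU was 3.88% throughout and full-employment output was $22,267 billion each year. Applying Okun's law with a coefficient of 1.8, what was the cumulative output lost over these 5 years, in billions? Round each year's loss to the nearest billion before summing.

$6,929 billion

Year 1991: gap = -1.8 × (8.98 - 3.88) = -9.18%, loss ≈ 22267 × 9.18/100 ≈ 2044.
Year 1992: gap = -1.8 × (6.7 - 3.88) = -5.076%, loss ≈ 22267 × 5.076/100 ≈ 1130.
Year 1993: gap = -1.8 × (6.13 - 3.88) = -4.05%, loss ≈ 22267 × 4.05/100 ≈ 902.
Year 1994: gap = -1.8 × (8.2 - 3.88) = -7.776%, loss ≈ 22267 × 7.776/100 ≈ 1731.
Year 1995: gap = -1.8 × (6.68 - 3.88) = -5.04%, loss ≈ 22267 × 5.04/100 ≈ 1122.
Total lost output = 2044 + 1130 + 902 + 1731 + 1122 = 6929 billion.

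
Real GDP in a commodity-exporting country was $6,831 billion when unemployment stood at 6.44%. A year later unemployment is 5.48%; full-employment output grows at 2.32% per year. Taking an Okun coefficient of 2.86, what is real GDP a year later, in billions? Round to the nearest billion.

Δu = 5.48 - 6.44 = -0.96 points.
Okun's law (growth form): g_Y = g_Y* - β × Δu = 2.32 - 2.86 × (-0.96) = 2.32 + 2.7456 = 5.0656%.
Real GDP in the next year = 6831 × (1 + 5.0656/100) = 6831 × 1.050656 ≈ 7177 billion.

$7,177 billion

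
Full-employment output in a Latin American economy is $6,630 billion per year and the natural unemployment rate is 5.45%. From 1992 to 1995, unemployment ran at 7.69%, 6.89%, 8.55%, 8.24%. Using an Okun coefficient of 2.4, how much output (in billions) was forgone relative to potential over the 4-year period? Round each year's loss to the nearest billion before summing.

$1,522 billion

Year 1992: gap = -2.4 × (7.69 - 5.45) = -5.376%, loss ≈ 6630 × 5.376/100 ≈ 356.
Year 1993: gap = -2.4 × (6.89 - 5.45) = -3.456%, loss ≈ 6630 × 3.456/100 ≈ 229.
Year 1994: gap = -2.4 × (8.55 - 5.45) = -7.44%, loss ≈ 6630 × 7.44/100 ≈ 493.
Year 1995: gap = -2.4 × (8.24 - 5.45) = -6.696%, loss ≈ 6630 × 6.696/100 ≈ 444.
Total lost output = 356 + 229 + 493 + 444 = 1522 billion.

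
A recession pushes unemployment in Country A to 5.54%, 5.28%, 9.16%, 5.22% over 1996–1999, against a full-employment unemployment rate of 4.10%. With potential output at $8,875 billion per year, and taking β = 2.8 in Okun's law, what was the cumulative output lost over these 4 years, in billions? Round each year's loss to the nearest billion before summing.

$2,186 billion

Year 1996: gap = -2.8 × (5.54 - 4.1) = -4.032%, loss ≈ 8875 × 4.032/100 ≈ 358.
Year 1997: gap = -2.8 × (5.28 - 4.1) = -3.304%, loss ≈ 8875 × 3.304/100 ≈ 293.
Year 1998: gap = -2.8 × (9.16 - 4.1) = -14.168%, loss ≈ 8875 × 14.168/100 ≈ 1257.
Year 1999: gap = -2.8 × (5.22 - 4.1) = -3.136%, loss ≈ 8875 × 3.136/100 ≈ 278.
Total lost output = 358 + 293 + 1257 + 278 = 2186 billion.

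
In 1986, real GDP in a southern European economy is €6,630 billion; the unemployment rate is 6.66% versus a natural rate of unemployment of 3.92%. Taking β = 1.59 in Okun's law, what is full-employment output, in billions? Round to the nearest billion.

Unemployment gap = 6.66 - 3.92 = 2.74 points, so output gap = -1.59 × 2.74 = -4.3566%.
Since Y = Y* × (1 + gap/100), Y* = 6630/0.956434 ≈ 6932 billion.

€6,932 billion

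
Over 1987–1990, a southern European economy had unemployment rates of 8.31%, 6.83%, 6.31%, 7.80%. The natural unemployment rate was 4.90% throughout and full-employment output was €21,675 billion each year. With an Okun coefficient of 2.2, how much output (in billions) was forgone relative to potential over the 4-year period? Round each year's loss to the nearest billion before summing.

Year 1987: gap = -2.2 × (8.31 - 4.9) = -7.502%, loss ≈ 21675 × 7.502/100 ≈ 1626.
Year 1988: gap = -2.2 × (6.83 - 4.9) = -4.246%, loss ≈ 21675 × 4.246/100 ≈ 920.
Year 1989: gap = -2.2 × (6.31 - 4.9) = -3.102%, loss ≈ 21675 × 3.102/100 ≈ 672.
Year 1990: gap = -2.2 × (7.8 - 4.9) = -6.38%, loss ≈ 21675 × 6.38/100 ≈ 1383.
Total lost output = 1626 + 920 + 672 + 1383 = 4601 billion.

€4,601 billion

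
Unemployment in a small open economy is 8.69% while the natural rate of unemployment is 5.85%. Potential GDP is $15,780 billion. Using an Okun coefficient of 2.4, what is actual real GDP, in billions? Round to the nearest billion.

Unemployment gap = 8.69 - 5.85 = 2.84 points, so the output gap is -2.4 × 2.84 = -6.816%.
Actual GDP = 15780 × (1 - 6.816/100) = 15780 × 0.93184 ≈ 14704 billion.

$14,704 billion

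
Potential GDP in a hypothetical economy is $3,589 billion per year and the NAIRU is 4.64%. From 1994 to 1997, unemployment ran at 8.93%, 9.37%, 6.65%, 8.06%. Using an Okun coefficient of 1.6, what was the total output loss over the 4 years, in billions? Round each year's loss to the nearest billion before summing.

Year 1994: gap = -1.6 × (8.93 - 4.64) = -6.864%, loss ≈ 3589 × 6.864/100 ≈ 246.
Year 1995: gap = -1.6 × (9.37 - 4.64) = -7.568%, loss ≈ 3589 × 7.568/100 ≈ 272.
Year 1996: gap = -1.6 × (6.65 - 4.64) = -3.216%, loss ≈ 3589 × 3.216/100 ≈ 115.
Year 1997: gap = -1.6 × (8.06 - 4.64) = -5.472%, loss ≈ 3589 × 5.472/100 ≈ 196.
Total lost output = 246 + 272 + 115 + 196 = 829 billion.

$829 billion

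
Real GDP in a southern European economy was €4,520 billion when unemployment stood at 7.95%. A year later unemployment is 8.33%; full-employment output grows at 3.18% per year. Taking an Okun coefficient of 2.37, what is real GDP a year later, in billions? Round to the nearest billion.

€4,623 billion

Δu = 8.33 - 7.95 = 0.38 points.
Okun's law (growth form): g_Y = g_Y* - β × Δu = 3.18 - 2.37 × (0.38) = 3.18 - 0.9006 = 2.2794%.
Real GDP in the next year = 4520 × (1 + 2.2794/100) = 4520 × 1.022794 ≈ 4623 billion.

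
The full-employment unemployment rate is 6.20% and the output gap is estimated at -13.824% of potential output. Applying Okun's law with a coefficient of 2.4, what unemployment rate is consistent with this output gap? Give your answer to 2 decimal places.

From Okun's law, u - u* = -(output gap)/β = -(-13.824)/2.4 = 5.76 points.
So u = 6.2 + 5.76 = 11.96%.

11.96%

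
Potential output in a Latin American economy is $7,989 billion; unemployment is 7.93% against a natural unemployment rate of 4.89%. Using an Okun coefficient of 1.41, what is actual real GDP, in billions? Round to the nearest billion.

$7,647 billion

Unemployment gap = 7.93 - 4.89 = 3.04 points, so the output gap is -1.41 × 3.04 = -4.2864%.
Actual GDP = 7989 × (1 - 4.2864/100) = 7989 × 0.957136 ≈ 7647 billion.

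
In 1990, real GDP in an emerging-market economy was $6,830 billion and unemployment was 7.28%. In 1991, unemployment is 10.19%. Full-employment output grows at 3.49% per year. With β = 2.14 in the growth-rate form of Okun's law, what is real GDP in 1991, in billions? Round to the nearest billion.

Δu = 10.19 - 7.28 = 2.91 points.
Okun's law (growth form): g_Y = g_Y* - β × Δu = 3.49 - 2.14 × (2.91) = 3.49 - 6.2274 = -2.7374%.
Real GDP in the next year = 6830 × (1 - 2.7374/100) = 6830 × 0.972626 ≈ 6643 billion.

$6,643 billion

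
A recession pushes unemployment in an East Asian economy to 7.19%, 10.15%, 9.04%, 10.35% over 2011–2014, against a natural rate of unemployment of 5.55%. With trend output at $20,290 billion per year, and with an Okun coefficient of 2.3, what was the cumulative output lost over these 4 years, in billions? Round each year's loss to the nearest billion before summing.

$6,781 billion

Year 2011: gap = -2.3 × (7.19 - 5.55) = -3.772%, loss ≈ 20290 × 3.772/100 ≈ 765.
Year 2012: gap = -2.3 × (10.15 - 5.55) = -10.58%, loss ≈ 20290 × 10.58/100 ≈ 2147.
Year 2013: gap = -2.3 × (9.04 - 5.55) = -8.027%, loss ≈ 20290 × 8.027/100 ≈ 1629.
Year 2014: gap = -2.3 × (10.35 - 5.55) = -11.04%, loss ≈ 20290 × 11.04/100 ≈ 2240.
Total lost output = 765 + 2147 + 1629 + 2240 = 6781 billion.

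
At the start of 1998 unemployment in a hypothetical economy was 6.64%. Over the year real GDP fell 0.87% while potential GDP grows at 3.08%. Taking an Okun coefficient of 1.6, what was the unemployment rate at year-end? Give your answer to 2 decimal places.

Growth-rate Okun's law: g_Y = g_Y* - β × Δu, so Δu = (g_Y* - g_Y)/β.
Δu = (3.08 + 0.87)/1.6 = 3.95/1.6 = 2.47 percentage points.
Year-end unemployment = 6.64 + 2.47 = 9.11%.

9.11%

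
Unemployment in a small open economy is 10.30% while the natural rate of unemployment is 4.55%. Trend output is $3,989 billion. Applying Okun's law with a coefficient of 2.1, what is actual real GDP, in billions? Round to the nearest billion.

Unemployment gap = 10.3 - 4.55 = 5.75 points, so the output gap is -2.1 × 5.75 = -12.075%.
Actual GDP = 3989 × (1 - 12.075/100) = 3989 × 0.87925 ≈ 3507 billion.

$3,507 billion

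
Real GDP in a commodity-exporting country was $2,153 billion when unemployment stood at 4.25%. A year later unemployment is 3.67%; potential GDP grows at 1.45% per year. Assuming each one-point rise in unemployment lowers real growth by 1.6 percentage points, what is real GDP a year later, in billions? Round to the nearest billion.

Δu = 3.67 - 4.25 = -0.58 points.
Okun's law (growth form): g_Y = g_Y* - β × Δu = 1.45 - 1.6 × (-0.58) = 1.45 + 0.928 = 2.378%.
Real GDP in the next year = 2153 × (1 + 2.378/100) = 2153 × 1.02378 ≈ 2204 billion.

$2,204 billion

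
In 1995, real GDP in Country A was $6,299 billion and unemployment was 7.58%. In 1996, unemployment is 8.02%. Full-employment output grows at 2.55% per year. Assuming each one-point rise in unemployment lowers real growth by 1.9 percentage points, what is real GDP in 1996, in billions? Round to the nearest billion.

$6,407 billion

Δu = 8.02 - 7.58 = 0.44 points.
Okun's law (growth form): g_Y = g_Y* - β × Δu = 2.55 - 1.9 × (0.44) = 2.55 - 0.836 = 1.714%.
Real GDP in the next year = 6299 × (1 + 1.714/100) = 6299 × 1.01714 ≈ 6407 billion.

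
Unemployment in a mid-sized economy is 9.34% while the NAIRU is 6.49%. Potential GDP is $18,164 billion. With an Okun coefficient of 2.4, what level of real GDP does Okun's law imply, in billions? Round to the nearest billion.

Unemployment gap = 9.34 - 6.49 = 2.85 points, so the output gap is -2.4 × 2.85 = -6.84%.
Actual GDP = 18164 × (1 - 6.84/100) = 18164 × 0.9316 ≈ 16922 billion.

$16,922 billion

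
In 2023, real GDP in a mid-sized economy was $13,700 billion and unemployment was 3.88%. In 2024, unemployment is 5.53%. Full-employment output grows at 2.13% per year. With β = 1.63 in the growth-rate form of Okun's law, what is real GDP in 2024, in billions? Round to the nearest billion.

Δu = 5.53 - 3.88 = 1.65 points.
Okun's law (growth form): g_Y = g_Y* - β × Δu = 2.13 - 1.63 × (1.65) = 2.13 - 2.6895 = -0.5595%.
Real GDP in the next year = 13700 × (1 - 0.5595/100) = 13700 × 0.994405 ≈ 13623 billion.

$13,623 billion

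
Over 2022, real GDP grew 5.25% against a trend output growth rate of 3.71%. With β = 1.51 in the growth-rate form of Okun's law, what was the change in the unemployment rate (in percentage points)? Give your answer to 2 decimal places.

Growth-rate Okun's law: g_Y = g_Y* - β × Δu, so Δu = (g_Y* - g_Y)/β.
Δu = (3.71 - 5.25)/1.51 = -1.54/1.51 = -1.02 percentage points.

-1.02 percentage points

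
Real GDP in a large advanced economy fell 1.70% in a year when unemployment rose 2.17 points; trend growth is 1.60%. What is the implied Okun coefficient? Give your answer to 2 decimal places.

β ≈ 1.52

Growth form: g_Y = g_Y* - β × Δu, so β = (g_Y* - g_Y)/Δu.
β = (1.6 + 1.7)/2.17 = 3.3/2.17 = 1.52.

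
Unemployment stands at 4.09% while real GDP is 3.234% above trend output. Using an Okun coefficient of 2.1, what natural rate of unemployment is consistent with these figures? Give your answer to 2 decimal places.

5.63%

From Okun's law, u - u* = -(output gap)/β = -(3.234)/2.1 = -1.54 points.
So u* = 4.09 + 1.54 = 5.63%.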